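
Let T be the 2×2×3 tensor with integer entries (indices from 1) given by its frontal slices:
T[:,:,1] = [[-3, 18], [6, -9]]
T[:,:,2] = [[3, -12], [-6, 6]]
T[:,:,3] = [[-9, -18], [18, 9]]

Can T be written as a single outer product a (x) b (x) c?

The mode-1 unfolding of T (rows indexed by i, columns by (j,k) = (1,1), (1,2), (1,3), (2,1), (2,2), (2,3)) is [[-3, 3, -9, 18, -12, -18], [6, -6, 18, -9, 6, 9]].
There the 2×2 minor on rows i ∈ {1, 2}, columns (j,k) ∈ {(1,1), (2,1)} is det [[-3, 18], [6, -9]] = -81 ≠ 0, so this unfolding has rank ≥ 2; CP rank is at least every unfolding rank, so rank(T) ≥ 2.
In particular rank(T) ≥ 2 > 1, so T is not rank-1.

No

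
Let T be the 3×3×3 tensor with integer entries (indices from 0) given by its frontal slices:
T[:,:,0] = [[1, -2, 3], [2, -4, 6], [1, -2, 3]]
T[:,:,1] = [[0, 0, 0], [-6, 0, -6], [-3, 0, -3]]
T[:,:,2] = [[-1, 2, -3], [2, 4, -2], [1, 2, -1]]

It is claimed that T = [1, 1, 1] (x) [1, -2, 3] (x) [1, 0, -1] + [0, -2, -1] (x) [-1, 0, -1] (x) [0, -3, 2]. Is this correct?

Reconstruct entry (1,0,0) from the claimed factors: Σₗ aₗ[1]bₗ[0]cₗ[0] = (1)·(1)·(1) + (-2)·(-1)·(0) = 1, but T[1,0,0] = 2. The claim is false.

No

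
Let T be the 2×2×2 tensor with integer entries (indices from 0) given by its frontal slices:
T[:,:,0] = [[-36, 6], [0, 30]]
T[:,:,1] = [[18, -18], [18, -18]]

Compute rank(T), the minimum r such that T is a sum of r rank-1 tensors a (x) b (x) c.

Lower bound: the mode-1 unfolding of T (rows indexed by i, columns by (j,k) = (0,0), (0,1), (1,0), (1,1)) is [[-36, 18, 6, -18], [0, 18, 30, -18]].
There the 2×2 minor on rows i ∈ {0, 1}, columns (j,k) ∈ {(0,0), (0,1)} is det [[-36, 18], [0, 18]] = -648 ≠ 0, so this unfolding has rank ≥ 2; CP rank is at least every unfolding rank, so rank(T) ≥ 2. (Flattening ranks never certify an upper bound on CP rank; for that we must actually write T with 2 rank-1 terms.)
Upper bound — finding two terms. Write S_k = T[:,:,k] for the frontal slices: S₀ = [[-36, 6], [0, 30]], S₁ = [[18, -18], [18, -18]].
If T = a₁ (x) b₁ (x) c₁ + a₂ (x) b₂ (x) c₂ then each S_k = c₁[k]·a₁b₁ᵀ + c₂[k]·a₂b₂ᵀ. S₀ and S₁ are linearly independent, so a₁b₁ᵀ and a₂b₂ᵀ must span the same plane of matrices: they are the rank-1 matrices of the form x·S₀ + y·S₁.
det(x·S₀ + y·S₁) is −1080·x² + 1080·xy = (-1080)·(x − y)(x), vanishing at (x:y) = (1:1) and (0:1).
M₁ = S₀ + S₁ = [[-18, -12], [18, 12]] = (-6)·[1, -1][3, 2]ᵀ and M₂ = S₁ = [[18, -18], [18, -18]] = 18·[1, 1][1, -1]ᵀ, so take a₁ = [1, -1], b₁ = [3, 2], a₂ = [1, 1], b₂ = [1, -1].
Each slice is an integer combination of E₁ = a₁b₁ᵀ and E₂ = a₂b₂ᵀ: S₀ = −6·E₁ − 18·E₂, S₁ = 18·E₂; reading off coefficients, c₁ = [-6, 0] and c₂ = [-18, 18].
Hence T = [1, -1] (x) [3, 2] (x) [-6, 0] + [1, 1] (x) [1, -1] (x) [-18, 18], so rank(T) ≤ 2.
These bounds meet, so rank(T) = 2.

2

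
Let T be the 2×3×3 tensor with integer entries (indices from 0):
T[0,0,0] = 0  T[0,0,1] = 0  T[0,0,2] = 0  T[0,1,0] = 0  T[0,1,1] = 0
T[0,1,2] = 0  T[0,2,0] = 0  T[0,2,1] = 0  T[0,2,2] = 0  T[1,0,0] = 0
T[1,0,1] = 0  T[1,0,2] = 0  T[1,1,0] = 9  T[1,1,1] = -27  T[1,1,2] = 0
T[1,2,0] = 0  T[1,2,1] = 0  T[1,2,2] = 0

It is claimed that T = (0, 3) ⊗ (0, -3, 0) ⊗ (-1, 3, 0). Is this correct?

Reconstruct entrywise from the claimed factors. For example, T[1,2,1] = 0 and Σₗ aₗ[1]bₗ[2]cₗ[1] = (3)·(0)·(3) = 0; checking all 18 entries, every one matches. The claim holds.

Yes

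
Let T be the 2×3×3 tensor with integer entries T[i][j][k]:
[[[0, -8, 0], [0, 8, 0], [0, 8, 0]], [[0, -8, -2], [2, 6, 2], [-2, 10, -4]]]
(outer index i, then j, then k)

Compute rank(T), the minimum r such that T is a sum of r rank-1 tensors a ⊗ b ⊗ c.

Lower bound: the mode-3 unfolding of T (rows indexed by k, columns by (i,j) = (0,0), (0,1), (0,2), (1,0), (1,1), (1,2)) is [[0, 0, 0, 0, 2, -2], [-8, 8, 8, -8, 6, 10], [0, 0, 0, -2, 2, -4]].
There the 3×3 minor on rows k ∈ {0, 1, 2}, columns (i,j) ∈ {(0,0), (1,0), (1,1)} is det [[0, 0, 2], [-8, -8, 6], [0, -2, 2]] = 32 ≠ 0, so this unfolding has rank ≥ 3; CP rank is at least every unfolding rank, so rank(T) ≥ 3. (This is only a lower bound: in general the CP rank may exceed every unfolding rank, so we still need to exhibit 3 rank-1 terms summing to T.)
Upper bound: T is a sum of 3 rank-1 terms, T = (0, 1) ⊗ (1, 0, 1) ⊗ (-2, 2, -4) + (0, 1) ⊗ (1, 1, 0) ⊗ (2, -2, 2) + (1, 1) ⊗ (1, -1, -1) ⊗ (0, -8, 0) (written with every a and b primitive with positive leading entry and the scale carried by c; CP decompositions are not unique, and this one is verified by expanding entrywise), so rank(T) ≤ 3.
These bounds meet, so rank(T) = 3.
Check entry T[1,0,2] = -2: (1)·(1)·(-4) + (1)·(1)·(2) + (1)·(1)·(0) = -2.

3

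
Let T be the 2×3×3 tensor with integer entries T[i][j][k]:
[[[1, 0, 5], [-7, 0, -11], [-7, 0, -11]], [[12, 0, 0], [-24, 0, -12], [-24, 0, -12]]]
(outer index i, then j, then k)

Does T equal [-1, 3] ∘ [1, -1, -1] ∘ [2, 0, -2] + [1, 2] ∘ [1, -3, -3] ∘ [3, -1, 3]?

Reconstruct entry (0,0,1) from the claimed factors: Σₗ aₗ[0]bₗ[0]cₗ[1] = (-1)·(1)·(0) + (1)·(1)·(-1) = -1, but T[0,0,1] = 0. The claim is false.

No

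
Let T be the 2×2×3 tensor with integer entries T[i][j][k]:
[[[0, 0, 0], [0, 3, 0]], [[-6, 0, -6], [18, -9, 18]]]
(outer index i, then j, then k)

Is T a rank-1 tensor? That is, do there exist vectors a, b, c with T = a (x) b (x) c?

No

The mode-2 unfolding of T (rows indexed by j, columns by (i,k) = (0,0), (0,1), (0,2), (1,0), (1,1), (1,2)) is [[0, 0, 0, -6, 0, -6], [0, 3, 0, 18, -9, 18]].
There the 2×2 minor on rows j ∈ {0, 1}, columns (i,k) ∈ {(0,1), (1,0)} is det [[0, -6], [3, 18]] = 18 ≠ 0, so this unfolding has rank ≥ 2; CP rank is at least every unfolding rank, so rank(T) ≥ 2.
In particular rank(T) ≥ 2 > 1, so T is not rank-1.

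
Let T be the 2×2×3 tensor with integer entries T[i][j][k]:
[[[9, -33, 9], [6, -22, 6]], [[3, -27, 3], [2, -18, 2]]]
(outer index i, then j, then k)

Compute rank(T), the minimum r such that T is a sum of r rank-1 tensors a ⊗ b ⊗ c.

Lower bound: the mode-3 unfolding of T (rows indexed by k, columns by (i,j) = (0,0), (0,1), (1,0), (1,1)) is [[9, 6, 3, 2], [-33, -22, -27, -18], [9, 6, 3, 2]].
There the 2×2 minor on rows k ∈ {0, 1}, columns (i,j) ∈ {(0,0), (1,0)} is det [[9, 3], [-33, -27]] = -144 ≠ 0, so this unfolding has rank ≥ 2; CP rank is at least every unfolding rank, so rank(T) ≥ 2. (Unfolding ranks only ever bound the CP rank from below — rank(T) can be strictly larger than all of them — so the matching upper bound has to come from an explicit 2-term decomposition.)
Upper bound — finding two terms. Every mode-2 slice of T is a multiple of one matrix: T[:,j,:] = b[j]·M with b = [3, 2] and M = [[3, -11, 3], [1, -9, 1]] (rows indexed by i, columns by k). So it suffices to write M as a sum of two rank-1 matrices.
Splitting M by its rows (i = 0, 1), M = [1, 0][3, -11, 3]ᵀ + [0, 1][1, -9, 1]ᵀ.
Hence T = [1, 0] ⊗ [3, 2] ⊗ [3, -11, 3] + [0, 1] ⊗ [3, 2] ⊗ [1, -9, 1], so rank(T) ≤ 2.
These bounds meet, so rank(T) = 2.

2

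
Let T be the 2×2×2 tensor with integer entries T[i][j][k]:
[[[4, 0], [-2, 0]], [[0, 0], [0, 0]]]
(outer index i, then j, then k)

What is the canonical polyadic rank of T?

Lower bound: T ≠ 0 (e.g. T[0,0,0] = 4), so rank(T) ≥ 1.
Upper bound: if T = a ⊗ b ⊗ c then every fibre of T is a multiple of the corresponding factor, so read the factors off the fibres through the nonzero entry T[0,0,0] = 4.
The mode-1 fibre T[:,0,0] = [4, 0] gives a = [1, 0] (primitive direction); the mode-2 fibre T[0,:,0] = [4, -2] gives b = [2, -1]; then c[k] = T[0,0,k] / (a[0]·b[0]) = [4, 0] / 2 = [2, 0].
Expanding [1, 0] ⊗ [2, -1] ⊗ [2, 0] reproduces all 8 entries of T, so T = [1, 0] ⊗ [2, -1] ⊗ [2, 0] and rank(T) ≤ 1.
These bounds meet, so rank(T) = 1.

1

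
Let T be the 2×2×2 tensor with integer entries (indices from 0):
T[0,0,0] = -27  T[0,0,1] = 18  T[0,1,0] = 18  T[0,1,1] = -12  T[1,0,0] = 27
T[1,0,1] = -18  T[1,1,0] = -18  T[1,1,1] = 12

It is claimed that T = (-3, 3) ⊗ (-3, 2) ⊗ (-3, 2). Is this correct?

Yes

Reconstruct entrywise from the claimed factors. For example, T[1,0,1] = -18 and Σₗ aₗ[1]bₗ[0]cₗ[1] = (3)·(-3)·(2) = -18; checking all 8 entries, every one matches. The claim holds.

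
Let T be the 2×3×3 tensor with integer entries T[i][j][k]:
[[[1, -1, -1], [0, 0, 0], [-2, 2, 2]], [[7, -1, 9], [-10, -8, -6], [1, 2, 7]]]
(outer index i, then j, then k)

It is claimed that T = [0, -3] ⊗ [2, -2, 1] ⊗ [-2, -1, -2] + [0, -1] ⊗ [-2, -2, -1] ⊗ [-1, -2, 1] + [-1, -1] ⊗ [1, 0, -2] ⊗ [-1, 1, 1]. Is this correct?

Reconstruct entry (1,0,0) from the claimed factors: Σₗ aₗ[1]bₗ[0]cₗ[0] = (-3)·(2)·(-2) + (-1)·(-2)·(-1) + (-1)·(1)·(-1) = 11, but T[1,0,0] = 7. The claim is false.

No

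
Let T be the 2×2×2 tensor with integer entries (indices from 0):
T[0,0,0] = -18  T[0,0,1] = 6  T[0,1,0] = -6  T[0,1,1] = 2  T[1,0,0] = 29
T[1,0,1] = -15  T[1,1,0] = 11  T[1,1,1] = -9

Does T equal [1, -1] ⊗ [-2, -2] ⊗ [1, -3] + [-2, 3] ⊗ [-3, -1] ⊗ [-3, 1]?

Reconstruct entry (0,0,0) from the claimed factors: Σₗ aₗ[0]bₗ[0]cₗ[0] = (1)·(-2)·(1) + (-2)·(-3)·(-3) = -20, but T[0,0,0] = -18. The claim is false.

No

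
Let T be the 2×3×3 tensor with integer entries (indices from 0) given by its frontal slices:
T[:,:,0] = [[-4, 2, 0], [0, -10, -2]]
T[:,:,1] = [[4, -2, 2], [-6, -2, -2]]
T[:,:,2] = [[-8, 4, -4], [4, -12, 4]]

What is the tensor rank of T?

3

Lower bound: the mode-3 unfolding of T (rows indexed by k, columns by (i,j) = (0,0), (0,1), (0,2), (1,0), (1,1), (1,2)) is [[-4, 2, 0, 0, -10, -2], [4, -2, 2, -6, -2, -2], [-8, 4, -4, 4, -12, 4]].
There the 3×3 minor on rows k ∈ {0, 1, 2}, columns (i,j) ∈ {(0,0), (0,2), (1,0)} is det [[-4, 0, 0], [4, 2, -6], [-8, -4, 4]] = 64 ≠ 0, so this unfolding has rank ≥ 3; CP rank is at least every unfolding rank, so rank(T) ≥ 3. (Unfolding ranks only ever bound the CP rank from below — rank(T) can be strictly larger than all of them — so the matching upper bound has to come from an explicit 3-term decomposition.)
Upper bound: T is a sum of 3 rank-1 terms, T = [0, 1] ⊗ [1, 2, 0] ⊗ [-4, -2, -4] + [1, -2] ⊗ [0, 0, 1] ⊗ [2, 0, 0] + [1, -1] ⊗ [2, -1, 1] ⊗ [-2, 2, -4] (written with every a and b primitive with positive leading entry and the scale carried by c; CP decompositions are not unique, and this one is verified by expanding entrywise), so rank(T) ≤ 3.
These bounds meet, so rank(T) = 3.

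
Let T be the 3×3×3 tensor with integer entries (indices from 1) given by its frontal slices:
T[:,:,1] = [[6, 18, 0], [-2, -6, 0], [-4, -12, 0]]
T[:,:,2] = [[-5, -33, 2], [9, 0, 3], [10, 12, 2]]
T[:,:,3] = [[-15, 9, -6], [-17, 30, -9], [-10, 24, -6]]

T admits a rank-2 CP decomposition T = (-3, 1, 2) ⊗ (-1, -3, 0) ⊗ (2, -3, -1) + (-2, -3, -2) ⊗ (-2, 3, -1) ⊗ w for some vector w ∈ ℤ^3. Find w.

Subtract the known terms from T to get the rank-1 residual R = (-2, -3, -2) ⊗ (-2, 3, -1) ⊗ w, so R[i,j,k] = a[i]·b[j]·w[k]. Pick indices with nonzero a[1]·b[1] = (-2)·(-2) = 4. Only the fibre through (1,1,·) is needed: R[1,1,:] = T[1,1,:] − Σₗ aₗ[1]bₗ[1]cₗ = [6, -5, -15] − (-3)·(-1)·(2, -3, -1) = [0, 4, -12]. Then w[k] = R[1,1,k] / 4 for each k, giving w = [0, 4, -12] / 4 = (0, 1, -3).

w = (0, 1, -3)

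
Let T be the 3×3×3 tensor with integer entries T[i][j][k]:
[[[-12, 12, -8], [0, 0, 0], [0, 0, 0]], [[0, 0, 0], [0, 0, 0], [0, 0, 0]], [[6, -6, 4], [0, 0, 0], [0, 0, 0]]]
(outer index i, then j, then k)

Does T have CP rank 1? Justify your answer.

If T = a ⊗ b ⊗ c then every fibre of T is a multiple of the corresponding factor, so read the factors off the fibres through the nonzero entry T[0,0,0] = -12.
The mode-1 fibre T[:,0,0] = [-12, 0, 6] gives a = (2, 0, -1) (primitive direction); the mode-2 fibre T[0,:,0] = [-12, 0, 0] gives b = (1, 0, 0); then c[k] = T[0,0,k] / (a[0]·b[0]) = [-12, 12, -8] / 2 = (-6, 6, -4).
Expanding (2, 0, -1) ⊗ (1, 0, 0) ⊗ (-6, 6, -4) reproduces all 27 entries of T, so T = (2, 0, -1) ⊗ (1, 0, 0) ⊗ (-6, 6, -4) and rank(T) ≤ 1.
Equivalently every frontal slice T[:,:,k] is c[k] times the rank-1 matrix (2, 0, -1) ⊗ (1, 0, 0). So T has rank 1 (it is nonzero).

Yes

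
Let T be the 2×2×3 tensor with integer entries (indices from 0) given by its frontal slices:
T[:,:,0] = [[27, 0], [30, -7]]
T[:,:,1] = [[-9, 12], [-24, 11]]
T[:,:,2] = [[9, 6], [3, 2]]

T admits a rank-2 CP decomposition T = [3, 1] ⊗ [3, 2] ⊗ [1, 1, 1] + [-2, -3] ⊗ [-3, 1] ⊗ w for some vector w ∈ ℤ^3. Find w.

w = [3, -3, 0]

Subtract the known terms from T to get the rank-1 residual R = [-2, -3] ⊗ [-3, 1] ⊗ w, so R[i,j,k] = a[i]·b[j]·w[k]. Pick indices with nonzero a[0]·b[0] = (-2)·(-3) = 6. Only the fibre through (0,0,·) is needed: R[0,0,:] = T[0,0,:] − Σₗ aₗ[0]bₗ[0]cₗ = [27, -9, 9] − (3)·(3)·[1, 1, 1] = [18, -18, 0]. Then w[k] = R[0,0,k] / 6 for each k, giving w = [18, -18, 0] / 6 = [3, -3, 0].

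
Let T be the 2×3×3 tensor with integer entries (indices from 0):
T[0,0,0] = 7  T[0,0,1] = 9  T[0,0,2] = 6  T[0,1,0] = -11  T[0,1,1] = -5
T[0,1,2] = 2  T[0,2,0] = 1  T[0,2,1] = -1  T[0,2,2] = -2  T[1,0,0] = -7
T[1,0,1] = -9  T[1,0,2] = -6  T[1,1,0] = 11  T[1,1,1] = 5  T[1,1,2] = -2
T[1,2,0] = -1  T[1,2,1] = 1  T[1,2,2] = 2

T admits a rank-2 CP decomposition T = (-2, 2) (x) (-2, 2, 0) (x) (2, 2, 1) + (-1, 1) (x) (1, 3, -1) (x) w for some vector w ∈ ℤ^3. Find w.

Subtract the known terms from T to get the rank-1 residual R = (-1, 1) (x) (1, 3, -1) (x) w, so R[i,j,k] = a[i]·b[j]·w[k]. Pick indices with nonzero a[0]·b[0] = (-1)·(1) = -1. Only the fibre through (0,0,·) is needed: R[0,0,:] = T[0,0,:] − Σₗ aₗ[0]bₗ[0]cₗ = [7, 9, 6] − (-2)·(-2)·(2, 2, 1) = [-1, 1, 2]. Then w[k] = R[0,0,k] / -1 for each k, giving w = [-1, 1, 2] / -1 = (1, -1, -2).

w = (1, -1, -2)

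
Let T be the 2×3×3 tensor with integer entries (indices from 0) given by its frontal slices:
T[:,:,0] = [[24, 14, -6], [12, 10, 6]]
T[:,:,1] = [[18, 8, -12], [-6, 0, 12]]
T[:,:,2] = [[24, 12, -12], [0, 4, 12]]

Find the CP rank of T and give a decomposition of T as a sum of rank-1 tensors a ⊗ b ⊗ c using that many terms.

Lower bound: the mode-2 unfolding of T (rows indexed by j, columns by (i,k) = (0,0), (0,1), (0,2), (1,0), (1,1), (1,2)) is [[24, 18, 24, 12, -6, 0], [14, 8, 12, 10, 0, 4], [-6, -12, -12, 6, 12, 12]].
There the 2×2 minor on rows j ∈ {0, 1}, columns (i,k) ∈ {(0,0), (0,1)} is det [[24, 18], [14, 8]] = -60 ≠ 0, so this unfolding has rank ≥ 2; CP rank is at least every unfolding rank, so rank(T) ≥ 2. (This is only a lower bound: in general the CP rank may exceed every unfolding rank, so we still need to exhibit 2 rank-1 terms summing to T.)
Upper bound — finding two terms. Write S_k = T[:,:,k] for the frontal slices: S₀ = [[24, 14, -6], [12, 10, 6]], S₁ = [[18, 8, -12], [-6, 0, 12]], S₂ = [[24, 12, -12], [0, 4, 12]].
If T = a₁ ⊗ b₁ ⊗ c₁ + a₂ ⊗ b₂ ⊗ c₂ then each S_k = c₁[k]·a₁b₁ᵀ + c₂[k]·a₂b₂ᵀ. S₀ and S₁ are linearly independent, so a₁b₁ᵀ and a₂b₂ᵀ must span the same plane of matrices: they are the rank-1 matrices of the form x·S₀ + y·S₁.
The 2×2 minor of x·S₀ + y·S₁ on rows {0,1}, columns {0,1} is 72·x² + 168·xy + 48·y² = 24·(x + 2·y)(3·x + y), vanishing at (x:y) = (2:-1) and (1:-3).
M₁ = 2·S₀ − S₁ = [[30, 20, 0], [30, 20, 0]] = 10·[1, 1][3, 2, 0]ᵀ and M₂ = S₀ − 3·S₁ = [[-30, -10, 30], [30, 10, -30]] = (-10)·[1, -1][3, 1, -3]ᵀ, so take a₁ = [1, 1], b₁ = [3, 2, 0], a₂ = [1, -1], b₂ = [3, 1, -3].
Each slice is an integer combination of E₁ = a₁b₁ᵀ and E₂ = a₂b₂ᵀ: S₀ = 6·E₁ + 2·E₂, S₁ = 2·E₁ + 4·E₂, S₂ = 4·E₁ + 4·E₂; reading off coefficients, c₁ = [6, 2, 4] and c₂ = [2, 4, 4].
Hence T = [1, 1] ⊗ [3, 2, 0] ⊗ [6, 2, 4] + [1, -1] ⊗ [3, 1, -3] ⊗ [2, 4, 4], so rank(T) ≤ 2.
These bounds meet, so rank(T) = 2.

rank(T) = 2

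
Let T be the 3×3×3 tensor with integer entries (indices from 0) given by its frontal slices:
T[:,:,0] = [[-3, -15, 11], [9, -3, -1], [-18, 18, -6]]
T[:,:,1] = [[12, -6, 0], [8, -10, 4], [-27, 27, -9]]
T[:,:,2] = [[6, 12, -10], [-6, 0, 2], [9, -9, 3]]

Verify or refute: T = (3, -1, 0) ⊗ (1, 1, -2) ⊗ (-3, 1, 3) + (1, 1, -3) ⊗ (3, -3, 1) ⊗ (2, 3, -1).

No

Reconstruct entry (0,2,0) from the claimed factors: Σₗ aₗ[0]bₗ[2]cₗ[0] = (3)·(-2)·(-3) + (1)·(1)·(2) = 20, but T[0,2,0] = 11. The claim is false.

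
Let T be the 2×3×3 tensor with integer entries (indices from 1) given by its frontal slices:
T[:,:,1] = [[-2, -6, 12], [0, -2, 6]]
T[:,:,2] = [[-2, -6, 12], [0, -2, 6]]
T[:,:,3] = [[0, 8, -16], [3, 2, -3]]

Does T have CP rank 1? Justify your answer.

The mode-2 unfolding of T (rows indexed by j, columns by (i,k) = (1,1), (1,2), (1,3), (2,1), (2,2), (2,3)) is [[-2, -2, 0, 0, 0, 3], [-6, -6, 8, -2, -2, 2], [12, 12, -16, 6, 6, -3]].
There the 3×3 minor on rows j ∈ {1, 2, 3}, columns (i,k) ∈ {(1,1), (1,3), (2,1)} is det [[-2, 0, 0], [-6, 8, -2], [12, -16, 6]] = -32 ≠ 0, so this unfolding has rank ≥ 3; CP rank is at least every unfolding rank, so rank(T) ≥ 3.
In particular rank(T) ≥ 3 > 1, so T is not rank-1.

No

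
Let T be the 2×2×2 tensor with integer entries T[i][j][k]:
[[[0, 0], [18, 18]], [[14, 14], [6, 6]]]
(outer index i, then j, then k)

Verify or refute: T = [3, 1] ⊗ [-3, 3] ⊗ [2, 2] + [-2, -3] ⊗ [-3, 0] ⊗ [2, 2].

Reconstruct entry (0,0,0) from the claimed factors: Σₗ aₗ[0]bₗ[0]cₗ[0] = (3)·(-3)·(2) + (-2)·(-3)·(2) = -6, but T[0,0,0] = 0. The claim is false.

No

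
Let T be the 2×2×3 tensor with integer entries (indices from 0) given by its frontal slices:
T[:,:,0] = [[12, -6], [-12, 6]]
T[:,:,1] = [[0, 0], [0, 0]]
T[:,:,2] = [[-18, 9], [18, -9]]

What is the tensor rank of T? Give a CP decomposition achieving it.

Lower bound: T ≠ 0 (e.g. T[0,0,0] = 12), so rank(T) ≥ 1.
Upper bound: if T = a (x) b (x) c then every fibre of T is a multiple of the corresponding factor, so read the factors off the fibres through the nonzero entry T[0,0,0] = 12.
The mode-1 fibre T[:,0,0] = [12, -12] gives a = [1, -1] (primitive direction); the mode-2 fibre T[0,:,0] = [12, -6] gives b = [2, -1]; then c[k] = T[0,0,k] / (a[0]·b[0]) = [12, 0, -18] / 2 = [6, 0, -9].
Expanding [1, -1] (x) [2, -1] (x) [6, 0, -9] reproduces all 12 entries of T, so T = [1, -1] (x) [2, -1] (x) [6, 0, -9] and rank(T) ≤ 1.
These bounds meet, so rank(T) = 1.
Check entry T[0,1,1] = 0: (1)·(-1)·(0) = 0.

rank(T) = 1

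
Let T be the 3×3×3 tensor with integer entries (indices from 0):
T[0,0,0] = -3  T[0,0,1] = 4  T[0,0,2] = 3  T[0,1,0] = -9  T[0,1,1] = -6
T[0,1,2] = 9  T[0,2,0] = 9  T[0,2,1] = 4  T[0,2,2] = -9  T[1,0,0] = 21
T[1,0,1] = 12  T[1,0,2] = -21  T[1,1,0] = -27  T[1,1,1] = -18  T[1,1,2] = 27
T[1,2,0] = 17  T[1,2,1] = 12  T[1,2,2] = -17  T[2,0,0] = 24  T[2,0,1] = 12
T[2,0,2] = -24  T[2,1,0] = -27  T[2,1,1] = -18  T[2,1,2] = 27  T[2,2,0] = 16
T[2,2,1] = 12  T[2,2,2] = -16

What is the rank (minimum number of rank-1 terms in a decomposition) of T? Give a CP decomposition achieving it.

rank(T) = 2

Lower bound: the mode-1 unfolding of T (rows indexed by i, columns by (j,k) = (0,0), (0,1), (0,2), (1,0), (1,1), (1,2), (2,0), (2,1), (2,2)) is [[-3, 4, 3, -9, -6, 9, 9, 4, -9], [21, 12, -21, -27, -18, 27, 17, 12, -17], [24, 12, -24, -27, -18, 27, 16, 12, -16]].
There the 2×2 minor on rows i ∈ {0, 1}, columns (j,k) ∈ {(0,0), (0,1)} is det [[-3, 4], [21, 12]] = -120 ≠ 0, so this unfolding has rank ≥ 2; CP rank is at least every unfolding rank, so rank(T) ≥ 2. (This is only a lower bound: in general the CP rank may exceed every unfolding rank, so we still need to exhibit 2 rank-1 terms summing to T.)
Upper bound — finding two terms. Write S_k = T[:,:,k] for the frontal slices: S₀ = [[-3, -9, 9], [21, -27, 17], [24, -27, 16]], S₁ = [[4, -6, 4], [12, -18, 12], [12, -18, 12]], S₂ = [[3, 9, -9], [-21, 27, -17], [-24, 27, -16]].
If T = a₁ ⊗ b₁ ⊗ c₁ + a₂ ⊗ b₂ ⊗ c₂ then each S_k = c₁[k]·a₁b₁ᵀ + c₂[k]·a₂b₂ᵀ. S₀ and S₁ are linearly independent, so a₁b₁ᵀ and a₂b₂ᵀ must span the same plane of matrices: they are the rank-1 matrices of the form x·S₀ + y·S₁.
The 2×2 minor of x·S₀ + y·S₁ on rows {0,1}, columns {0,1} is 270·x² + 180·xy = 90·(3·x + 2·y)(x), vanishing at (x:y) = (2:-3) and (0:1).
M₁ = 2·S₀ − 3·S₁ = [[-18, 0, 6], [6, 0, -2], [12, 0, -4]] = (-2)·[3, -1, -2][3, 0, -1]ᵀ and M₂ = S₁ = [[4, -6, 4], [12, -18, 12], [12, -18, 12]] = 2·[1, 3, 3][2, -3, 2]ᵀ, so take a₁ = [3, -1, -2], b₁ = [3, 0, -1], a₂ = [1, 3, 3], b₂ = [2, -3, 2].
Each slice is an integer combination of E₁ = a₁b₁ᵀ and E₂ = a₂b₂ᵀ: S₀ = −E₁ + 3·E₂, S₁ = 2·E₂, S₂ = E₁ − 3·E₂; reading off coefficients, c₁ = [-1, 0, 1] and c₂ = [3, 2, -3].
Hence T = [3, -1, -2] ⊗ [3, 0, -1] ⊗ [-1, 0, 1] + [1, 3, 3] ⊗ [2, -3, 2] ⊗ [3, 2, -3], so rank(T) ≤ 2.
These bounds meet, so rank(T) = 2.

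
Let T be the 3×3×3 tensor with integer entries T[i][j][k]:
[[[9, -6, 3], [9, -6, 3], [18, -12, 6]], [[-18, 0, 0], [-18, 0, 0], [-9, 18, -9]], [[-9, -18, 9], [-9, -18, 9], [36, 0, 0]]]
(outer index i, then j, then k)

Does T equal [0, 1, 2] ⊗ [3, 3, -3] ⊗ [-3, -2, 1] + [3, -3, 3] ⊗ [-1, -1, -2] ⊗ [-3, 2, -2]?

Reconstruct entry (0,0,2) from the claimed factors: Σₗ aₗ[0]bₗ[0]cₗ[2] = (0)·(3)·(1) + (3)·(-1)·(-2) = 6, but T[0,0,2] = 3. The claim is false.

No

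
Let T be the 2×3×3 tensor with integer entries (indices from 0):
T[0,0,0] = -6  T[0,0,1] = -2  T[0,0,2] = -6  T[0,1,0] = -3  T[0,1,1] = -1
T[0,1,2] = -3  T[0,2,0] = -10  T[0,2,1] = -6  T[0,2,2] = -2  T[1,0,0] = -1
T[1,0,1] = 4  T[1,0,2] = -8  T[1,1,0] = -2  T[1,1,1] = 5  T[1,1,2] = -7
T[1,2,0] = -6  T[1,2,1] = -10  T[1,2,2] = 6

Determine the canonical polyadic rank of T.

Lower bound: in the mode-3 unfolding of T (rows indexed by k, columns by (i,j)) the 3×3 minor on rows k ∈ {0, 1, 2}, columns (i,j) ∈ {(0,0), (0,2), (1,0)} is det [[-6, -10, -1], [-2, -6, 4], [-6, -2, -8]] = 96 ≠ 0, so that unfolding has rank ≥ 3 and hence rank(T) ≥ 3 (CP rank is at least every unfolding rank, though it can be larger).
Upper bound: T is a sum of 3 rank-1 terms, T = [0, 1] ⊗ [1, 2, -2] ⊗ [-1, 2, -2] + [1, 2] ⊗ [2, 1, -2] ⊗ [1, 1, -1] + [2, 1] ⊗ [2, 1, 2] ⊗ [-2, -1, -1] (written with every a and b primitive with positive leading entry and the scale carried by c; CP decompositions are not unique, and this one is verified by expanding entrywise), so rank(T) ≤ 3.
These bounds meet, so rank(T) = 3.

3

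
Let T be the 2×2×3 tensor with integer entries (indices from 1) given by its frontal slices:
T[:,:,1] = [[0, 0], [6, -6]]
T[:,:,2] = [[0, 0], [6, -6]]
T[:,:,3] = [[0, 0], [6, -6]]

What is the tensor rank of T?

Lower bound: T ≠ 0 (e.g. T[2,1,1] = 6), so rank(T) ≥ 1.
Upper bound: if T = a ⊗ b ⊗ c then every fibre of T is a multiple of the corresponding factor, so read the factors off the fibres through the nonzero entry T[2,1,1] = 6.
The mode-1 fibre T[:,1,1] = [0, 6] gives a = [0, 1] (primitive direction); the mode-2 fibre T[2,:,1] = [6, -6] gives b = [1, -1]; then c[k] = T[2,1,k] / (a[2]·b[1]) = [6, 6, 6] / 1 = [6, 6, 6].
Expanding [0, 1] ⊗ [1, -1] ⊗ [6, 6, 6] reproduces all 12 entries of T, so T = [0, 1] ⊗ [1, -1] ⊗ [6, 6, 6] and rank(T) ≤ 1.
These bounds meet, so rank(T) = 1.
Check entry T[1,2,1] = 0: (0)·(-1)·(6) = 0.

1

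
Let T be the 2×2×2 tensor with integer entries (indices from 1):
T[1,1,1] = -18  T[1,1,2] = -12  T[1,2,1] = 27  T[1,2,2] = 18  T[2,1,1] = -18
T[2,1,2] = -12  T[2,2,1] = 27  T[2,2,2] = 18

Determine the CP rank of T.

Lower bound: T ≠ 0 (e.g. T[1,1,1] = -18), so rank(T) ≥ 1.
Upper bound: if T = a ⊗ b ⊗ c then every fibre of T is a multiple of the corresponding factor, so read the factors off the fibres through the nonzero entry T[1,1,1] = -18.
The mode-1 fibre T[:,1,1] = [-18, -18] gives a = [1, 1] (primitive direction); the mode-2 fibre T[1,:,1] = [-18, 27] gives b = [2, -3]; then c[k] = T[1,1,k] / (a[1]·b[1]) = [-18, -12] / 2 = [-9, -6].
Expanding [1, 1] ⊗ [2, -3] ⊗ [-9, -6] reproduces all 8 entries of T, so T = [1, 1] ⊗ [2, -3] ⊗ [-9, -6] and rank(T) ≤ 1.
These bounds meet, so rank(T) = 1.

1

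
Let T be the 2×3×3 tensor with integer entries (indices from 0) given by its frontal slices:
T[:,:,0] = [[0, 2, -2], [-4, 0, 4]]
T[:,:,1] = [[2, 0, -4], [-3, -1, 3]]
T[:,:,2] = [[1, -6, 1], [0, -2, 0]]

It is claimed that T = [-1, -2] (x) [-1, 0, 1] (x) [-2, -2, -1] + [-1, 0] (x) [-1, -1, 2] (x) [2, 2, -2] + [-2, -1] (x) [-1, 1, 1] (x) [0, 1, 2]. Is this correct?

Reconstruct entrywise from the claimed factors. For example, T[1,2,0] = 4 and Σₗ aₗ[1]bₗ[2]cₗ[0] = (-2)·(1)·(-2) + (0)·(2)·(2) + (-1)·(1)·(0) = 4; checking all 18 entries, every one matches. The claim holds.

Yes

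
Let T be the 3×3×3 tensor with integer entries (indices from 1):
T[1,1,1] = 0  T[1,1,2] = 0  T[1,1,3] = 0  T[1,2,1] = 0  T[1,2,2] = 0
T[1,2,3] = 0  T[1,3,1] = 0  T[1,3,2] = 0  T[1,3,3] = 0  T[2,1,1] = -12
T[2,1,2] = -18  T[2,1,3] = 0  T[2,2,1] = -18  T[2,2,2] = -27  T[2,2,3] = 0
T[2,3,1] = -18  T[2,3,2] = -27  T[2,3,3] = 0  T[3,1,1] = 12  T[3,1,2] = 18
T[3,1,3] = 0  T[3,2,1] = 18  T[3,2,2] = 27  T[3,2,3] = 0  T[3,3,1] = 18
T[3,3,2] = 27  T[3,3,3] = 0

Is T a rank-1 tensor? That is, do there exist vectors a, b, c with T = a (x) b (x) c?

Yes

If T = a (x) b (x) c then every fibre of T is a multiple of the corresponding factor, so read the factors off the fibres through the nonzero entry T[2,1,1] = -12.
The mode-1 fibre T[:,1,1] = [0, -12, 12] gives a = (0, 1, -1) (primitive direction); the mode-2 fibre T[2,:,1] = [-12, -18, -18] gives b = (2, 3, 3); then c[k] = T[2,1,k] / (a[2]·b[1]) = [-12, -18, 0] / 2 = (-6, -9, 0).
Expanding (0, 1, -1) (x) (2, 3, 3) (x) (-6, -9, 0) reproduces all 27 entries of T, so T = (0, 1, -1) (x) (2, 3, 3) (x) (-6, -9, 0) and rank(T) ≤ 1.
Equivalently every frontal slice T[:,:,k] is c[k] times the rank-1 matrix (0, 1, -1) (x) (2, 3, 3). So T has rank 1 (it is nonzero).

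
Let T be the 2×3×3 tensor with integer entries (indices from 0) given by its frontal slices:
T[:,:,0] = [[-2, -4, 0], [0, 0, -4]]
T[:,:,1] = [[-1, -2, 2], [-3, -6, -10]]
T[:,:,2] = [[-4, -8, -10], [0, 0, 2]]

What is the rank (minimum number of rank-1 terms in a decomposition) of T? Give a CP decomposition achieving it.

Lower bound: the mode-3 unfolding of T (rows indexed by k, columns by (i,j) = (0,0), (0,1), (0,2), (1,0), (1,1), (1,2)) is [[-2, -4, 0, 0, 0, -4], [-1, -2, 2, -3, -6, -10], [-4, -8, -10, 0, 0, 2]].
There the 3×3 minor on rows k ∈ {0, 1, 2}, columns (i,j) ∈ {(0,0), (0,2), (1,0)} is det [[-2, 0, 0], [-1, 2, -3], [-4, -10, 0]] = 60 ≠ 0, so this unfolding has rank ≥ 3; CP rank is at least every unfolding rank, so rank(T) ≥ 3. (This is only a lower bound: in general the CP rank may exceed every unfolding rank, so we still need to exhibit 3 rank-1 terms summing to T.)
Upper bound: T is a sum of 3 rank-1 terms, T = [1, -1] (x) [0, 0, 1] (x) [4, 4, -2] + [1, -1] (x) [1, 2, 2] (x) [-1, 1, -2] + [1, 1] (x) [1, 2, 2] (x) [-1, -2, -2] (written with every a and b primitive with positive leading entry and the scale carried by c; CP decompositions are not unique, and this one is verified by expanding entrywise), so rank(T) ≤ 3.
These bounds meet, so rank(T) = 3.

rank(T) = 3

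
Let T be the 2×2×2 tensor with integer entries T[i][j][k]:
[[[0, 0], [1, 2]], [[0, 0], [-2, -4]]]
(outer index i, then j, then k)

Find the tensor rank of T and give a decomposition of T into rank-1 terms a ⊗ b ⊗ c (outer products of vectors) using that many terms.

Lower bound: T ≠ 0 (e.g. T[0,1,0] = 1), so rank(T) ≥ 1.
Upper bound: if T = a ⊗ b ⊗ c then every fibre of T is a multiple of the corresponding factor, so read the factors off the fibres through the nonzero entry T[0,1,0] = 1.
The mode-1 fibre T[:,1,0] = [1, -2] gives a = [1, -2] (primitive direction); the mode-2 fibre T[0,:,0] = [0, 1] gives b = [0, 1]; then c[k] = T[0,1,k] / (a[0]·b[1]) = [1, 2] / 1 = [1, 2].
Expanding [1, -2] ⊗ [0, 1] ⊗ [1, 2] reproduces all 8 entries of T, so T = [1, -2] ⊗ [0, 1] ⊗ [1, 2] and rank(T) ≤ 1.
These bounds meet, so rank(T) = 1.

rank(T) = 1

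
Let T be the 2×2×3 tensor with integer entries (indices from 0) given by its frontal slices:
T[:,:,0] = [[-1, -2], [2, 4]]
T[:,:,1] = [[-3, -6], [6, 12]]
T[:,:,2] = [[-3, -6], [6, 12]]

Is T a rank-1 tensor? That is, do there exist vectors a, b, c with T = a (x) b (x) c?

The mode-1 fibre T[:,0,0] = [-1, 2] gives a = (1, -2) (primitive direction); the mode-2 fibre T[0,:,0] = [-1, -2] gives b = (1, 2); then c[k] = T[0,0,k] / (a[0]·b[0]) = [-1, -3, -3] / 1 = (-1, -3, -3).
Expanding (1, -2) (x) (1, 2) (x) (-1, -3, -3) reproduces all 12 entries of T, so T = (1, -2) (x) (1, 2) (x) (-1, -3, -3) and rank(T) ≤ 1.
Equivalently every frontal slice T[:,:,k] is c[k] times the rank-1 matrix (1, -2) (x) (1, 2). So T has rank 1 (it is nonzero).

Yes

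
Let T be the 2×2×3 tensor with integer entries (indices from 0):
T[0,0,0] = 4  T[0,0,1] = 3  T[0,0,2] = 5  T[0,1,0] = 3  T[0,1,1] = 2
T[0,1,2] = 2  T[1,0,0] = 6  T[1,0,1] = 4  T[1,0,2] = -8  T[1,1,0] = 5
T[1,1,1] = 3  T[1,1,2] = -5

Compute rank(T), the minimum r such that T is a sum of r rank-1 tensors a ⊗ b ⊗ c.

Lower bound: the mode-3 unfolding of T (rows indexed by k, columns by (i,j) = (0,0), (0,1), (1,0), (1,1)) is [[4, 3, 6, 5], [3, 2, 4, 3], [5, 2, -8, -5]].
There the 3×3 minor on rows k ∈ {0, 1, 2}, columns (i,j) ∈ {(0,0), (0,1), (1,0)} is det [[4, 3, 6], [3, 2, 4], [5, 2, -8]] = 12 ≠ 0, so this unfolding has rank ≥ 3; CP rank is at least every unfolding rank, so rank(T) ≥ 3. (This is only a lower bound: in general the CP rank may exceed every unfolding rank, so we still need to exhibit 3 rank-1 terms summing to T.)
Upper bound: T is a sum of 3 rank-1 terms, T = [1, 1] ⊗ [2, 1] ⊗ [1, 1, -1] + [1, 2] ⊗ [1, 1] ⊗ [2, 1, -1] + [2, -1] ⊗ [2, 1] ⊗ [0, 0, 2] (one valid choice — decompositions are not unique — normalised so each a, b is primitive with positive first nonzero entry; check it by expanding all entries), so rank(T) ≤ 3.
These bounds meet, so rank(T) = 3.
Check entry T[1,1,2] = -5: (1)·(1)·(-1) + (2)·(1)·(-1) + (-1)·(1)·(2) = -5.

3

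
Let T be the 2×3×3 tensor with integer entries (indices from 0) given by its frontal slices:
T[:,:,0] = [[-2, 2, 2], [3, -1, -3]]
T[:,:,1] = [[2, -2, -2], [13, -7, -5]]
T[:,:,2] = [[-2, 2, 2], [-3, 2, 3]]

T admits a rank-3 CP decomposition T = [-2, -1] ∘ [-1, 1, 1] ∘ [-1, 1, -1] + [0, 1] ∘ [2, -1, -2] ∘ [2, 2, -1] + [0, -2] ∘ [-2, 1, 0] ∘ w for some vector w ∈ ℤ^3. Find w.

Subtract the known terms from T to get the rank-1 residual R = [0, -2] ∘ [-2, 1, 0] ∘ w, so R[i,j,k] = a[i]·b[j]·w[k]. Pick indices with nonzero a[1]·b[0] = (-2)·(-2) = 4. Only the fibre through (1,0,·) is needed: R[1,0,:] = T[1,0,:] − Σₗ aₗ[1]bₗ[0]cₗ = [3, 13, -3] − (-1)·(-1)·[-1, 1, -1] − (1)·(2)·[2, 2, -1] = [0, 8, 0]. Then w[k] = R[1,0,k] / 4 for each k, giving w = [0, 8, 0] / 4 = [0, 2, 0].

w = [0, 2, 0]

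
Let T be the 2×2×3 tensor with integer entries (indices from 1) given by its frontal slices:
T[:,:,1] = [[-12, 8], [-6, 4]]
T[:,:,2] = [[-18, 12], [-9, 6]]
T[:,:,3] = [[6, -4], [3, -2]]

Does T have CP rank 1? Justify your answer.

Yes

The mode-1 fibre T[:,1,1] = [-12, -6] gives a = (2, 1) (primitive direction); the mode-2 fibre T[1,:,1] = [-12, 8] gives b = (3, -2); then c[k] = T[1,1,k] / (a[1]·b[1]) = [-12, -18, 6] / 6 = (-2, -3, 1).
Expanding (2, 1) ⊗ (3, -2) ⊗ (-2, -3, 1) reproduces all 12 entries of T, so T = (2, 1) ⊗ (3, -2) ⊗ (-2, -3, 1) and rank(T) ≤ 1.
Equivalently every frontal slice T[:,:,k] is c[k] times the rank-1 matrix (2, 1) ⊗ (3, -2). So T has rank 1 (it is nonzero).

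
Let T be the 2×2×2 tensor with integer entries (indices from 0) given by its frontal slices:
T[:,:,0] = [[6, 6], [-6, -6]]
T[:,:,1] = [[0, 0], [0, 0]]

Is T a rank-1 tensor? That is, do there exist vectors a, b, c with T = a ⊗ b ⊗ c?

If T = a ⊗ b ⊗ c then every fibre of T is a multiple of the corresponding factor, so read the factors off the fibres through the nonzero entry T[0,0,0] = 6.
The mode-1 fibre T[:,0,0] = [6, -6] gives a = [1, -1] (primitive direction); the mode-2 fibre T[0,:,0] = [6, 6] gives b = [1, 1]; then c[k] = T[0,0,k] / (a[0]·b[0]) = [6, 0] / 1 = [6, 0].
Expanding [1, -1] ⊗ [1, 1] ⊗ [6, 0] reproduces all 8 entries of T, so T = [1, -1] ⊗ [1, 1] ⊗ [6, 0] and rank(T) ≤ 1.
Equivalently every frontal slice T[:,:,k] is c[k] times the rank-1 matrix [1, -1] ⊗ [1, 1]. So T has rank 1 (it is nonzero).

Yes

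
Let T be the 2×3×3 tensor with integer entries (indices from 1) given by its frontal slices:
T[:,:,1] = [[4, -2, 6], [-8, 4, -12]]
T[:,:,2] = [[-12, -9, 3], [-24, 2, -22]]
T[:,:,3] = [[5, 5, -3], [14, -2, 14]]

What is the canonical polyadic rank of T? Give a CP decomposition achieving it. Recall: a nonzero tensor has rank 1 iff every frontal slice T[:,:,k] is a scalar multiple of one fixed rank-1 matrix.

rank(T) = 2

Lower bound: the mode-3 unfolding of T (rows indexed by k, columns by (i,j) = (1,1), (1,2), (1,3), (2,1), (2,2), (2,3)) is [[4, -2, 6, -8, 4, -12], [-12, -9, 3, -24, 2, -22], [5, 5, -3, 14, -2, 14]].
There the 2×2 minor on rows k ∈ {1, 2}, columns (i,j) ∈ {(1,1), (1,2)} is det [[4, -2], [-12, -9]] = -60 ≠ 0, so this unfolding has rank ≥ 2; CP rank is at least every unfolding rank, so rank(T) ≥ 2. (Unfolding ranks only ever bound the CP rank from below — rank(T) can be strictly larger than all of them — so the matching upper bound has to come from an explicit 2-term decomposition.)
Upper bound — finding two terms. Write S_k = T[:,:,k] for the frontal slices: S₁ = [[4, -2, 6], [-8, 4, -12]], S₂ = [[-12, -9, 3], [-24, 2, -22]], S₃ = [[5, 5, -3], [14, -2, 14]].
If T = a₁ ⊗ b₁ ⊗ c₁ + a₂ ⊗ b₂ ⊗ c₂ then each S_k = c₁[k]·a₁b₁ᵀ + c₂[k]·a₂b₂ᵀ. S₁ and S₂ are linearly independent, so a₁b₁ᵀ and a₂b₂ᵀ must span the same plane of matrices: they are the rank-1 matrices of the form x·S₁ + y·S₂.
The 2×2 minor of x·S₁ + y·S₂ on rows {1,2}, columns {1,2} is −160·xy − 240·y² = (-80)·(2·x + 3·y)(y), vanishing at (x:y) = (3:-2) and (1:0).
M₁ = 3·S₁ − 2·S₂ = [[36, 12, 12], [24, 8, 8]] = 4·[3, 2][3, 1, 1]ᵀ and M₂ = S₁ = [[4, -2, 6], [-8, 4, -12]] = 2·[1, -2][2, -1, 3]ᵀ, so take a₁ = [3, 2], b₁ = [3, 1, 1], a₂ = [1, -2], b₂ = [2, -1, 3].
Each slice is an integer combination of E₁ = a₁b₁ᵀ and E₂ = a₂b₂ᵀ: S₁ = 2·E₂, S₂ = −2·E₁ + 3·E₂, S₃ = E₁ − 2·E₂; reading off coefficients, c₁ = [0, -2, 1] and c₂ = [2, 3, -2].
Hence T = [3, 2] ⊗ [3, 1, 1] ⊗ [0, -2, 1] + [1, -2] ⊗ [2, -1, 3] ⊗ [2, 3, -2], so rank(T) ≤ 2.
These bounds meet, so rank(T) = 2.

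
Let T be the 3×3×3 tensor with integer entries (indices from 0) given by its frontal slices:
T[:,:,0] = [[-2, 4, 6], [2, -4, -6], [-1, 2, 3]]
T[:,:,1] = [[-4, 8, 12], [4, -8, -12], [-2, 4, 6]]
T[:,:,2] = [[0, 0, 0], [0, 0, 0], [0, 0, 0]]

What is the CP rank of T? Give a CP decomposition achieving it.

Lower bound: T ≠ 0 (e.g. T[0,0,0] = -2), so rank(T) ≥ 1.
Upper bound: if T = a ⊗ b ⊗ c then every fibre of T is a multiple of the corresponding factor, so read the factors off the fibres through the nonzero entry T[0,0,0] = -2.
The mode-1 fibre T[:,0,0] = [-2, 2, -1] gives a = (2, -2, 1) (primitive direction); the mode-2 fibre T[0,:,0] = [-2, 4, 6] gives b = (1, -2, -3); then c[k] = T[0,0,k] / (a[0]·b[0]) = [-2, -4, 0] / 2 = (-1, -2, 0).
Expanding (2, -2, 1) ⊗ (1, -2, -3) ⊗ (-1, -2, 0) reproduces all 27 entries of T, so T = (2, -2, 1) ⊗ (1, -2, -3) ⊗ (-1, -2, 0) and rank(T) ≤ 1.
These bounds meet, so rank(T) = 1.
Check entry T[0,0,0] = -2: (2)·(1)·(-1) = -2.

rank(T) = 1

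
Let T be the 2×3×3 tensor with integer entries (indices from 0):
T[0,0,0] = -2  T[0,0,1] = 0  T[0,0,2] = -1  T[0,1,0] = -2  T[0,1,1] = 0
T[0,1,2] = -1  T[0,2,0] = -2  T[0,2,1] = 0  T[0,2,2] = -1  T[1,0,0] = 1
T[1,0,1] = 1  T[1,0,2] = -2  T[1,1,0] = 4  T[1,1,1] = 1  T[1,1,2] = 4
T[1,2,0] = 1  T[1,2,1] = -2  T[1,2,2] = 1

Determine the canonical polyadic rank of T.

3

Lower bound: the mode-2 unfolding of T (rows indexed by j, columns by (i,k) = (0,0), (0,1), (0,2), (1,0), (1,1), (1,2)) is [[-2, 0, -1, 1, 1, -2], [-2, 0, -1, 4, 1, 4], [-2, 0, -1, 1, -2, 1]].
There the 3×3 minor on rows j ∈ {0, 1, 2}, columns (i,k) ∈ {(0,0), (1,0), (1,1)} is det [[-2, 1, 1], [-2, 4, 1], [-2, 1, -2]] = 18 ≠ 0, so this unfolding has rank ≥ 3; CP rank is at least every unfolding rank, so rank(T) ≥ 3. (Unfolding ranks only ever bound the CP rank from below — rank(T) can be strictly larger than all of them — so the matching upper bound has to come from an explicit 3-term decomposition.)
Upper bound: T is a sum of 3 rank-1 terms, T = (0, 1) (x) (1, -2, 1) (x) (-1, 0, -2) + (0, 1) (x) (1, 1, -2) (x) (0, 1, -1) + (1, -1) (x) (1, 1, 1) (x) (-2, 0, -1) (one valid choice — decompositions are not unique — normalised so each a, b is primitive with positive first nonzero entry; check it by expanding all entries), so rank(T) ≤ 3.
These bounds meet, so rank(T) = 3.
Check entry T[0,1,1] = 0: (0)·(-2)·(0) + (0)·(1)·(1) + (1)·(1)·(0) = 0.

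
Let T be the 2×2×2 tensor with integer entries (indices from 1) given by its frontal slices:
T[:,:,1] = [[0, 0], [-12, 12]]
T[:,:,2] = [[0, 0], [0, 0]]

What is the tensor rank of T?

Lower bound: T ≠ 0 (e.g. T[2,1,1] = -12), so rank(T) ≥ 1.
Upper bound: the mode-1 fibre T[:,1,1] = [0, -12] gives a = (0, 1) (primitive direction); the mode-2 fibre T[2,:,1] = [-12, 12] gives b = (1, -1); then c[k] = T[2,1,k] / (a[2]·b[1]) = [-12, 0] / 1 = (-12, 0).
Expanding (0, 1) (x) (1, -1) (x) (-12, 0) reproduces all 8 entries of T, so T = (0, 1) (x) (1, -1) (x) (-12, 0) and rank(T) ≤ 1.
These bounds meet, so rank(T) = 1.

1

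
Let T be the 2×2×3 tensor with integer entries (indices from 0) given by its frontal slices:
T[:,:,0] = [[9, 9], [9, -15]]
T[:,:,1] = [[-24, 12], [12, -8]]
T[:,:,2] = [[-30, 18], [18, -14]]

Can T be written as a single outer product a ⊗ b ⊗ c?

No

The mode-1 unfolding of T (rows indexed by i, columns by (j,k) = (0,0), (0,1), (0,2), (1,0), (1,1), (1,2)) is [[9, -24, -30, 9, 12, 18], [9, 12, 18, -15, -8, -14]].
There the 2×2 minor on rows i ∈ {0, 1}, columns (j,k) ∈ {(0,0), (0,1)} is det [[9, -24], [9, 12]] = 324 ≠ 0, so this unfolding has rank ≥ 2; CP rank is at least every unfolding rank, so rank(T) ≥ 2.
In particular rank(T) ≥ 2 > 1, so T is not rank-1.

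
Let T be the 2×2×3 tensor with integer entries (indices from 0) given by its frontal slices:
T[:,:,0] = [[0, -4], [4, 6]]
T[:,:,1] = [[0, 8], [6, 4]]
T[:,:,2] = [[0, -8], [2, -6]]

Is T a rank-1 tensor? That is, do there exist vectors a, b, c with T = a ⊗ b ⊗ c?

The mode-3 unfolding of T (rows indexed by k, columns by (i,j) = (0,0), (0,1), (1,0), (1,1)) is [[0, -4, 4, 6], [0, 8, 6, 4], [0, -8, 2, -6]].
There the 3×3 minor on rows k ∈ {0, 1, 2}, columns (i,j) ∈ {(0,1), (1,0), (1,1)} is det [[-4, 4, 6], [8, 6, 4], [-8, 2, -6]] = 624 ≠ 0, so this unfolding has rank ≥ 3; CP rank is at least every unfolding rank, so rank(T) ≥ 3.
In particular rank(T) ≥ 3 > 1, so T is not rank-1.

No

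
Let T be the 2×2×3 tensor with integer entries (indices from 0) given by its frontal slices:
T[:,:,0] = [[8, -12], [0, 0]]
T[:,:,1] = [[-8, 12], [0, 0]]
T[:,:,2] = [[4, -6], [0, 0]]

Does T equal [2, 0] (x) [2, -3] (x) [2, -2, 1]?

Reconstruct entrywise from the claimed factors. For example, T[0,0,2] = 4 and Σₗ aₗ[0]bₗ[0]cₗ[2] = (2)·(2)·(1) = 4; checking all 12 entries, every one matches. The claim holds.

Yes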